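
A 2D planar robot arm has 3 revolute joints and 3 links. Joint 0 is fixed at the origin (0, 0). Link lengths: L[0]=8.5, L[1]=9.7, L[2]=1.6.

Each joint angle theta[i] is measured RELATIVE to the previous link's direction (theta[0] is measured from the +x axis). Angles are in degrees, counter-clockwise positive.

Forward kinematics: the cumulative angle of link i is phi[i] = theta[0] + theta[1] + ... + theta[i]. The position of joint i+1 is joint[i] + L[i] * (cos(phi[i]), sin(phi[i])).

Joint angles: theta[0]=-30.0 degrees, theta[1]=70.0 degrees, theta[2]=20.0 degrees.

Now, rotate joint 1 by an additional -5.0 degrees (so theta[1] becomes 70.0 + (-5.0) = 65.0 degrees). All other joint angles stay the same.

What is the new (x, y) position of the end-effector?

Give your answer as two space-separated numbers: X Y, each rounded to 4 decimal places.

joint[0] = (0.0000, 0.0000)  (base)
link 0: phi[0] = -30 = -30 deg
  cos(-30 deg) = 0.8660, sin(-30 deg) = -0.5000
  joint[1] = (0.0000, 0.0000) + 8.5 * (0.8660, -0.5000) = (0.0000 + 7.3612, 0.0000 + -4.2500) = (7.3612, -4.2500)
link 1: phi[1] = -30 + 65 = 35 deg
  cos(35 deg) = 0.8192, sin(35 deg) = 0.5736
  joint[2] = (7.3612, -4.2500) + 9.7 * (0.8192, 0.5736) = (7.3612 + 7.9458, -4.2500 + 5.5637) = (15.3070, 1.3137)
link 2: phi[2] = -30 + 65 + 20 = 55 deg
  cos(55 deg) = 0.5736, sin(55 deg) = 0.8192
  joint[3] = (15.3070, 1.3137) + 1.6 * (0.5736, 0.8192) = (15.3070 + 0.9177, 1.3137 + 1.3106) = (16.2247, 2.6243)
End effector: (16.2247, 2.6243)

Answer: 16.2247 2.6243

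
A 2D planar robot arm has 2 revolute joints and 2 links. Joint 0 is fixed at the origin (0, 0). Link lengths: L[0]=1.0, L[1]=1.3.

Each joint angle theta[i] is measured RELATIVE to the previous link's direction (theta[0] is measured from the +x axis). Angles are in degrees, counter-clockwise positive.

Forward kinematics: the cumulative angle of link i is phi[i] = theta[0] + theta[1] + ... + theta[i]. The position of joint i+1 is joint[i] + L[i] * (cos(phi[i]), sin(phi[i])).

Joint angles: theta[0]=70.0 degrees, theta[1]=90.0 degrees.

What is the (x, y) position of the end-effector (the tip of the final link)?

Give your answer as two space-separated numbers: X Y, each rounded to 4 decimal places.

joint[0] = (0.0000, 0.0000)  (base)
link 0: phi[0] = 70 = 70 deg
  cos(70 deg) = 0.3420, sin(70 deg) = 0.9397
  joint[1] = (0.0000, 0.0000) + 1 * (0.3420, 0.9397) = (0.0000 + 0.3420, 0.0000 + 0.9397) = (0.3420, 0.9397)
link 1: phi[1] = 70 + 90 = 160 deg
  cos(160 deg) = -0.9397, sin(160 deg) = 0.3420
  joint[2] = (0.3420, 0.9397) + 1.3 * (-0.9397, 0.3420) = (0.3420 + -1.2216, 0.9397 + 0.4446) = (-0.8796, 1.3843)
End effector: (-0.8796, 1.3843)

Answer: -0.8796 1.3843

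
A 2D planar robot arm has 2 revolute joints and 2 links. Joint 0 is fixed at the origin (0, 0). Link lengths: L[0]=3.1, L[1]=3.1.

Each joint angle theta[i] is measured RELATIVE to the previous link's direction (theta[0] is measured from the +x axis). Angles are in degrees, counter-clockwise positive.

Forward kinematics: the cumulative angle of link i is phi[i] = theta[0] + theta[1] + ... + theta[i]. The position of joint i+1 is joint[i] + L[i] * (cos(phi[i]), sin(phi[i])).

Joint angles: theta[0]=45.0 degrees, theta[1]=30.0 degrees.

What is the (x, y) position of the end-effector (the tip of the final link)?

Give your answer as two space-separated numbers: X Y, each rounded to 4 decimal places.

joint[0] = (0.0000, 0.0000)  (base)
link 0: phi[0] = 45 = 45 deg
  cos(45 deg) = 0.7071, sin(45 deg) = 0.7071
  joint[1] = (0.0000, 0.0000) + 3.1 * (0.7071, 0.7071) = (0.0000 + 2.1920, 0.0000 + 2.1920) = (2.1920, 2.1920)
link 1: phi[1] = 45 + 30 = 75 deg
  cos(75 deg) = 0.2588, sin(75 deg) = 0.9659
  joint[2] = (2.1920, 2.1920) + 3.1 * (0.2588, 0.9659) = (2.1920 + 0.8023, 2.1920 + 2.9944) = (2.9944, 5.1864)
End effector: (2.9944, 5.1864)

Answer: 2.9944 5.1864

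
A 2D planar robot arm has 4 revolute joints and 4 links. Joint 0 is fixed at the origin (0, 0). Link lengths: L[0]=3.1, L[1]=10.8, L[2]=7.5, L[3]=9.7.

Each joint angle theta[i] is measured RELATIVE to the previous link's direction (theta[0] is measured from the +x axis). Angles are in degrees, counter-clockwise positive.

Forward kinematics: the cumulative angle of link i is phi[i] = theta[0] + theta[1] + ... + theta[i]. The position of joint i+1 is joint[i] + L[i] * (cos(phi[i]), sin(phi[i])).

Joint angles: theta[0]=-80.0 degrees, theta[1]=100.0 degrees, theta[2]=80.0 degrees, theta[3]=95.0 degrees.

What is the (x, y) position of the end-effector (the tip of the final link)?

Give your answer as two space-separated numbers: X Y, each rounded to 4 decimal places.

Answer: 0.0151 5.5164

Derivation:
joint[0] = (0.0000, 0.0000)  (base)
link 0: phi[0] = -80 = -80 deg
  cos(-80 deg) = 0.1736, sin(-80 deg) = -0.9848
  joint[1] = (0.0000, 0.0000) + 3.1 * (0.1736, -0.9848) = (0.0000 + 0.5383, 0.0000 + -3.0529) = (0.5383, -3.0529)
link 1: phi[1] = -80 + 100 = 20 deg
  cos(20 deg) = 0.9397, sin(20 deg) = 0.3420
  joint[2] = (0.5383, -3.0529) + 10.8 * (0.9397, 0.3420) = (0.5383 + 10.1487, -3.0529 + 3.6938) = (10.6870, 0.6409)
link 2: phi[2] = -80 + 100 + 80 = 100 deg
  cos(100 deg) = -0.1736, sin(100 deg) = 0.9848
  joint[3] = (10.6870, 0.6409) + 7.5 * (-0.1736, 0.9848) = (10.6870 + -1.3024, 0.6409 + 7.3861) = (9.3846, 8.0270)
link 3: phi[3] = -80 + 100 + 80 + 95 = 195 deg
  cos(195 deg) = -0.9659, sin(195 deg) = -0.2588
  joint[4] = (9.3846, 8.0270) + 9.7 * (-0.9659, -0.2588) = (9.3846 + -9.3695, 8.0270 + -2.5105) = (0.0151, 5.5164)
End effector: (0.0151, 5.5164)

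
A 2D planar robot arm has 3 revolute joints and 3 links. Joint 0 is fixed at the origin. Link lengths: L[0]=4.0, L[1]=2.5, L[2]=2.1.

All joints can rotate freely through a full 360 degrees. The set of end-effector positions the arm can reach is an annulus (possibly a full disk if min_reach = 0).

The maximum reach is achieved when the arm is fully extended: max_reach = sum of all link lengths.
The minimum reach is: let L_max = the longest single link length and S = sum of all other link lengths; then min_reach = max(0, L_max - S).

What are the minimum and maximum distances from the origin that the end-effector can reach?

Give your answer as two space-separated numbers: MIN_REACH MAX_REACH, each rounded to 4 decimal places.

Answer: 0.0000 8.6000

Derivation:
Link lengths: [4.0, 2.5, 2.1]
max_reach = 4 + 2.5 + 2.1 = 8.6
L_max = max([4.0, 2.5, 2.1]) = 4
S (sum of others) = 8.6 - 4 = 4.6
min_reach = max(0, 4 - 4.6) = max(0, -0.6) = 0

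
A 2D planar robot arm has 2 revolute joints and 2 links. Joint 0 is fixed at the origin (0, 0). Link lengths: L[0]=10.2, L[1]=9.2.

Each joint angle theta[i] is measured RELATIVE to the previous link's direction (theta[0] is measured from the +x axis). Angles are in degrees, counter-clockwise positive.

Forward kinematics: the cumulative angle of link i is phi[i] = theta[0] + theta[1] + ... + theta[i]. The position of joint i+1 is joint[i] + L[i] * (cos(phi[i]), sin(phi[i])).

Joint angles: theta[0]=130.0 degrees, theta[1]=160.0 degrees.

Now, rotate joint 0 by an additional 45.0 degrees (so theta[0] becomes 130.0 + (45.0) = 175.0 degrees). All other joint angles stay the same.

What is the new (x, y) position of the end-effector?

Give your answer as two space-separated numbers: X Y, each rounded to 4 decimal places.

joint[0] = (0.0000, 0.0000)  (base)
link 0: phi[0] = 175 = 175 deg
  cos(175 deg) = -0.9962, sin(175 deg) = 0.0872
  joint[1] = (0.0000, 0.0000) + 10.2 * (-0.9962, 0.0872) = (0.0000 + -10.1612, 0.0000 + 0.8890) = (-10.1612, 0.8890)
link 1: phi[1] = 175 + 160 = 335 deg
  cos(335 deg) = 0.9063, sin(335 deg) = -0.4226
  joint[2] = (-10.1612, 0.8890) + 9.2 * (0.9063, -0.4226) = (-10.1612 + 8.3380, 0.8890 + -3.8881) = (-1.8232, -2.9991)
End effector: (-1.8232, -2.9991)

Answer: -1.8232 -2.9991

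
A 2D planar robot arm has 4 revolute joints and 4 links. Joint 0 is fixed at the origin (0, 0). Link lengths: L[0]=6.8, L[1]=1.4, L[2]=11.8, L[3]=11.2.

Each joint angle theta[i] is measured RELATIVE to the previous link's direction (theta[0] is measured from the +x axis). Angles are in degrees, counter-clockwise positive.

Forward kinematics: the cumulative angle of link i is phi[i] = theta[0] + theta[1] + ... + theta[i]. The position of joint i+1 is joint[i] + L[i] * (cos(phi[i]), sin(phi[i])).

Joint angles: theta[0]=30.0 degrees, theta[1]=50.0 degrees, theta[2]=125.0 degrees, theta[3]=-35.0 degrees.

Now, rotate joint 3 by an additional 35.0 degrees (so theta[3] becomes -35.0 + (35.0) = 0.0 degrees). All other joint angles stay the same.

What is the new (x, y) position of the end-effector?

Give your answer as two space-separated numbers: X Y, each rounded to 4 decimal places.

joint[0] = (0.0000, 0.0000)  (base)
link 0: phi[0] = 30 = 30 deg
  cos(30 deg) = 0.8660, sin(30 deg) = 0.5000
  joint[1] = (0.0000, 0.0000) + 6.8 * (0.8660, 0.5000) = (0.0000 + 5.8890, 0.0000 + 3.4000) = (5.8890, 3.4000)
link 1: phi[1] = 30 + 50 = 80 deg
  cos(80 deg) = 0.1736, sin(80 deg) = 0.9848
  joint[2] = (5.8890, 3.4000) + 1.4 * (0.1736, 0.9848) = (5.8890 + 0.2431, 3.4000 + 1.3787) = (6.1321, 4.7787)
link 2: phi[2] = 30 + 50 + 125 = 205 deg
  cos(205 deg) = -0.9063, sin(205 deg) = -0.4226
  joint[3] = (6.1321, 4.7787) + 11.8 * (-0.9063, -0.4226) = (6.1321 + -10.6944, 4.7787 + -4.9869) = (-4.5624, -0.2082)
link 3: phi[3] = 30 + 50 + 125 + 0 = 205 deg
  cos(205 deg) = -0.9063, sin(205 deg) = -0.4226
  joint[4] = (-4.5624, -0.2082) + 11.2 * (-0.9063, -0.4226) = (-4.5624 + -10.1506, -0.2082 + -4.7333) = (-14.7130, -4.9415)
End effector: (-14.7130, -4.9415)

Answer: -14.7130 -4.9415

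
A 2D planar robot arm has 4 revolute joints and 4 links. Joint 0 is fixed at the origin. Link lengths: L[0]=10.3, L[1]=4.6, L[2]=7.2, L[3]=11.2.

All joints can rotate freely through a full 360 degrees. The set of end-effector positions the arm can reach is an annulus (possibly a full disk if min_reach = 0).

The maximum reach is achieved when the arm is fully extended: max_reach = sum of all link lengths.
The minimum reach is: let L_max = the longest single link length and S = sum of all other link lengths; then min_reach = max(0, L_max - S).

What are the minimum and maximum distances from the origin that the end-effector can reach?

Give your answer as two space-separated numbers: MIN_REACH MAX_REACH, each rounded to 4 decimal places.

Link lengths: [10.3, 4.6, 7.2, 11.2]
max_reach = 10.3 + 4.6 + 7.2 + 11.2 = 33.3
L_max = max([10.3, 4.6, 7.2, 11.2]) = 11.2
S (sum of others) = 33.3 - 11.2 = 22.1
min_reach = max(0, 11.2 - 22.1) = max(0, -10.9) = 0

Answer: 0.0000 33.3000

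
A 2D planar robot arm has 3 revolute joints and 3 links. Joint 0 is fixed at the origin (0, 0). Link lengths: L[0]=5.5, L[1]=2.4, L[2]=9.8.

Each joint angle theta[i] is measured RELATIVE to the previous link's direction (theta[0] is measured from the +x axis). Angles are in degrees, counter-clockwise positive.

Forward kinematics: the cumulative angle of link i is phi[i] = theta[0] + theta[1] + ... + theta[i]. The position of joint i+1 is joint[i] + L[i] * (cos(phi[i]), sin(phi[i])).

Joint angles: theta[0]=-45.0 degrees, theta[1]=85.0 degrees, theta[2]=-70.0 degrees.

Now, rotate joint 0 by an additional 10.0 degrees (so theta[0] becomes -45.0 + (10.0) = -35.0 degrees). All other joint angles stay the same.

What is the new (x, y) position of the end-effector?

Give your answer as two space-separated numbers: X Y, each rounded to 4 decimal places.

joint[0] = (0.0000, 0.0000)  (base)
link 0: phi[0] = -35 = -35 deg
  cos(-35 deg) = 0.8192, sin(-35 deg) = -0.5736
  joint[1] = (0.0000, 0.0000) + 5.5 * (0.8192, -0.5736) = (0.0000 + 4.5053, 0.0000 + -3.1547) = (4.5053, -3.1547)
link 1: phi[1] = -35 + 85 = 50 deg
  cos(50 deg) = 0.6428, sin(50 deg) = 0.7660
  joint[2] = (4.5053, -3.1547) + 2.4 * (0.6428, 0.7660) = (4.5053 + 1.5427, -3.1547 + 1.8385) = (6.0480, -1.3162)
link 2: phi[2] = -35 + 85 + -70 = -20 deg
  cos(-20 deg) = 0.9397, sin(-20 deg) = -0.3420
  joint[3] = (6.0480, -1.3162) + 9.8 * (0.9397, -0.3420) = (6.0480 + 9.2090, -1.3162 + -3.3518) = (15.2570, -4.6680)
End effector: (15.2570, -4.6680)

Answer: 15.2570 -4.6680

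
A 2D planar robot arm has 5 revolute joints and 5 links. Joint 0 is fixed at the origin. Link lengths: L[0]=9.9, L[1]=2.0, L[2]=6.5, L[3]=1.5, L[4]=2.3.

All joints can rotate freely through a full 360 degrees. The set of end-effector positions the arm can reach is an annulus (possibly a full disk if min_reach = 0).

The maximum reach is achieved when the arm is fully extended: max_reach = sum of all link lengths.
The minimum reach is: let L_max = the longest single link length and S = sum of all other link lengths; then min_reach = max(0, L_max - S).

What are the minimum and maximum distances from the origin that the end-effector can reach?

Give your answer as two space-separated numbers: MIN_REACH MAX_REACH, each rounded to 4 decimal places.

Answer: 0.0000 22.2000

Derivation:
Link lengths: [9.9, 2.0, 6.5, 1.5, 2.3]
max_reach = 9.9 + 2 + 6.5 + 1.5 + 2.3 = 22.2
L_max = max([9.9, 2.0, 6.5, 1.5, 2.3]) = 9.9
S (sum of others) = 22.2 - 9.9 = 12.3
min_reach = max(0, 9.9 - 12.3) = max(0, -2.4) = 0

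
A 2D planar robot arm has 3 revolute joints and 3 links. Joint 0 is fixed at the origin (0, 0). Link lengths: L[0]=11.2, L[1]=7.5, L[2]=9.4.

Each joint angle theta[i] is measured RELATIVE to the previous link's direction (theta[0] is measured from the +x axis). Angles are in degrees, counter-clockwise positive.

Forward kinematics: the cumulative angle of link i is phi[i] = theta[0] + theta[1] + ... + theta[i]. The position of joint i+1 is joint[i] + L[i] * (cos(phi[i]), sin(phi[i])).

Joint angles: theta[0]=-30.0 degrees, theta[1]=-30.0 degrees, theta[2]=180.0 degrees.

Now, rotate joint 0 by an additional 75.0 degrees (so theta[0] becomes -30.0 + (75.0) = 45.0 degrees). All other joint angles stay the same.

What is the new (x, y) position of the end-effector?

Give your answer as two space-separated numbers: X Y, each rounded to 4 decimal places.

Answer: 6.0843 7.4278

Derivation:
joint[0] = (0.0000, 0.0000)  (base)
link 0: phi[0] = 45 = 45 deg
  cos(45 deg) = 0.7071, sin(45 deg) = 0.7071
  joint[1] = (0.0000, 0.0000) + 11.2 * (0.7071, 0.7071) = (0.0000 + 7.9196, 0.0000 + 7.9196) = (7.9196, 7.9196)
link 1: phi[1] = 45 + -30 = 15 deg
  cos(15 deg) = 0.9659, sin(15 deg) = 0.2588
  joint[2] = (7.9196, 7.9196) + 7.5 * (0.9659, 0.2588) = (7.9196 + 7.2444, 7.9196 + 1.9411) = (15.1640, 9.8607)
link 2: phi[2] = 45 + -30 + 180 = 195 deg
  cos(195 deg) = -0.9659, sin(195 deg) = -0.2588
  joint[3] = (15.1640, 9.8607) + 9.4 * (-0.9659, -0.2588) = (15.1640 + -9.0797, 9.8607 + -2.4329) = (6.0843, 7.4278)
End effector: (6.0843, 7.4278)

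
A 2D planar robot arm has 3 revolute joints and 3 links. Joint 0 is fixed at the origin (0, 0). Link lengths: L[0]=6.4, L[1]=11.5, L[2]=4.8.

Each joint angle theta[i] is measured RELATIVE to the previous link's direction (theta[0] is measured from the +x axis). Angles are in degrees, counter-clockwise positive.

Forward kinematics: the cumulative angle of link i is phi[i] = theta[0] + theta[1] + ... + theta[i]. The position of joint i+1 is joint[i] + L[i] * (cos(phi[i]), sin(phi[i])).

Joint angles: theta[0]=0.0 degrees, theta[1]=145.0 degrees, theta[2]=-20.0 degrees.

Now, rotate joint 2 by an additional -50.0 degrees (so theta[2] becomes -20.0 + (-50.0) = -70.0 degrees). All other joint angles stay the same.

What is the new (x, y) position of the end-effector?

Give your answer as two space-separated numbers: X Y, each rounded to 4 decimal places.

Answer: -1.7779 11.2326

Derivation:
joint[0] = (0.0000, 0.0000)  (base)
link 0: phi[0] = 0 = 0 deg
  cos(0 deg) = 1.0000, sin(0 deg) = 0.0000
  joint[1] = (0.0000, 0.0000) + 6.4 * (1.0000, 0.0000) = (0.0000 + 6.4000, 0.0000 + 0.0000) = (6.4000, 0.0000)
link 1: phi[1] = 0 + 145 = 145 deg
  cos(145 deg) = -0.8192, sin(145 deg) = 0.5736
  joint[2] = (6.4000, 0.0000) + 11.5 * (-0.8192, 0.5736) = (6.4000 + -9.4202, 0.0000 + 6.5961) = (-3.0202, 6.5961)
link 2: phi[2] = 0 + 145 + -70 = 75 deg
  cos(75 deg) = 0.2588, sin(75 deg) = 0.9659
  joint[3] = (-3.0202, 6.5961) + 4.8 * (0.2588, 0.9659) = (-3.0202 + 1.2423, 6.5961 + 4.6364) = (-1.7779, 11.2326)
End effector: (-1.7779, 11.2326)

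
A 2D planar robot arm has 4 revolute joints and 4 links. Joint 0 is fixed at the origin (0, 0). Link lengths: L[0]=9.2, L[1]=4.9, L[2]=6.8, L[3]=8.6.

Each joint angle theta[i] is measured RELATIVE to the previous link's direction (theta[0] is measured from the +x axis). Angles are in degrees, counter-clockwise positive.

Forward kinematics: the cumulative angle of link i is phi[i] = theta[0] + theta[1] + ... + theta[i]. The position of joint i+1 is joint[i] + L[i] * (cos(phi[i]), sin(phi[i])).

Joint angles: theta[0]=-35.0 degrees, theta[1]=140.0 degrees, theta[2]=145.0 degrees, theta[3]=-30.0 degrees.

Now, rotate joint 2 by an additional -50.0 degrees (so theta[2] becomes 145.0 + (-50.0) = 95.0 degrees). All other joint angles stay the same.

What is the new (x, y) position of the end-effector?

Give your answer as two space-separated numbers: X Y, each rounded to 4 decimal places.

joint[0] = (0.0000, 0.0000)  (base)
link 0: phi[0] = -35 = -35 deg
  cos(-35 deg) = 0.8192, sin(-35 deg) = -0.5736
  joint[1] = (0.0000, 0.0000) + 9.2 * (0.8192, -0.5736) = (0.0000 + 7.5362, 0.0000 + -5.2769) = (7.5362, -5.2769)
link 1: phi[1] = -35 + 140 = 105 deg
  cos(105 deg) = -0.2588, sin(105 deg) = 0.9659
  joint[2] = (7.5362, -5.2769) + 4.9 * (-0.2588, 0.9659) = (7.5362 + -1.2682, -5.2769 + 4.7330) = (6.2680, -0.5439)
link 2: phi[2] = -35 + 140 + 95 = 200 deg
  cos(200 deg) = -0.9397, sin(200 deg) = -0.3420
  joint[3] = (6.2680, -0.5439) + 6.8 * (-0.9397, -0.3420) = (6.2680 + -6.3899, -0.5439 + -2.3257) = (-0.1219, -2.8696)
link 3: phi[3] = -35 + 140 + 95 + -30 = 170 deg
  cos(170 deg) = -0.9848, sin(170 deg) = 0.1736
  joint[4] = (-0.1219, -2.8696) + 8.6 * (-0.9848, 0.1736) = (-0.1219 + -8.4693, -2.8696 + 1.4934) = (-8.5913, -1.3762)
End effector: (-8.5913, -1.3762)

Answer: -8.5913 -1.3762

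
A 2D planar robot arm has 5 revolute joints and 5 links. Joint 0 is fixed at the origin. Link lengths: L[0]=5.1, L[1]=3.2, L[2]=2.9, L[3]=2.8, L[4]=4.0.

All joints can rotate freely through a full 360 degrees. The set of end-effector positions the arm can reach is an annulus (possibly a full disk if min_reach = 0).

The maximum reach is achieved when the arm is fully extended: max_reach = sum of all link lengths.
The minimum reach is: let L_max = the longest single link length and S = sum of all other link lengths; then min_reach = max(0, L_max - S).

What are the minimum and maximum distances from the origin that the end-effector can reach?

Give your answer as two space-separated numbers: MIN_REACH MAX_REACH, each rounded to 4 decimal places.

Link lengths: [5.1, 3.2, 2.9, 2.8, 4.0]
max_reach = 5.1 + 3.2 + 2.9 + 2.8 + 4 = 18
L_max = max([5.1, 3.2, 2.9, 2.8, 4.0]) = 5.1
S (sum of others) = 18 - 5.1 = 12.9
min_reach = max(0, 5.1 - 12.9) = max(0, -7.8) = 0

Answer: 0.0000 18.0000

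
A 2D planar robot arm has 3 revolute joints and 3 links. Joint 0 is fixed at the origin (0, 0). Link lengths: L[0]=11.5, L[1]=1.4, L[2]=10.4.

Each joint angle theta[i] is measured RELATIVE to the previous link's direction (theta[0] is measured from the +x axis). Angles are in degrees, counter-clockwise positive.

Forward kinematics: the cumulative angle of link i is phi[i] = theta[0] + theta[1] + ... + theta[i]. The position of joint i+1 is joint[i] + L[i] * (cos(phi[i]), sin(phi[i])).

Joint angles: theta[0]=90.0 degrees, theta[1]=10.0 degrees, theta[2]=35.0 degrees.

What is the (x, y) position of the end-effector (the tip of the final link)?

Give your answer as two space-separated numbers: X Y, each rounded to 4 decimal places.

joint[0] = (0.0000, 0.0000)  (base)
link 0: phi[0] = 90 = 90 deg
  cos(90 deg) = 0.0000, sin(90 deg) = 1.0000
  joint[1] = (0.0000, 0.0000) + 11.5 * (0.0000, 1.0000) = (0.0000 + 0.0000, 0.0000 + 11.5000) = (0.0000, 11.5000)
link 1: phi[1] = 90 + 10 = 100 deg
  cos(100 deg) = -0.1736, sin(100 deg) = 0.9848
  joint[2] = (0.0000, 11.5000) + 1.4 * (-0.1736, 0.9848) = (0.0000 + -0.2431, 11.5000 + 1.3787) = (-0.2431, 12.8787)
link 2: phi[2] = 90 + 10 + 35 = 135 deg
  cos(135 deg) = -0.7071, sin(135 deg) = 0.7071
  joint[3] = (-0.2431, 12.8787) + 10.4 * (-0.7071, 0.7071) = (-0.2431 + -7.3539, 12.8787 + 7.3539) = (-7.5970, 20.2326)
End effector: (-7.5970, 20.2326)

Answer: -7.5970 20.2326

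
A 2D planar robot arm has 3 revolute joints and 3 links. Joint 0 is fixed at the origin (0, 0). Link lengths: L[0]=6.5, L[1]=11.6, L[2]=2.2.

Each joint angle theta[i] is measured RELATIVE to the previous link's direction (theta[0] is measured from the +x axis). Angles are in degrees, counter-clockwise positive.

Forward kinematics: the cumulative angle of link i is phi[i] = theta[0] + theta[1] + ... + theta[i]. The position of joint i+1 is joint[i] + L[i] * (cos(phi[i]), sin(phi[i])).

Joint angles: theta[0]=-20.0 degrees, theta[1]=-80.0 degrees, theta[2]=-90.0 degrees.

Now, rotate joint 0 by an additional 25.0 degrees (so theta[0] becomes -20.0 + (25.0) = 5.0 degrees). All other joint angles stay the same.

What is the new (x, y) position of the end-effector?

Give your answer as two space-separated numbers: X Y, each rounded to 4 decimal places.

joint[0] = (0.0000, 0.0000)  (base)
link 0: phi[0] = 5 = 5 deg
  cos(5 deg) = 0.9962, sin(5 deg) = 0.0872
  joint[1] = (0.0000, 0.0000) + 6.5 * (0.9962, 0.0872) = (0.0000 + 6.4753, 0.0000 + 0.5665) = (6.4753, 0.5665)
link 1: phi[1] = 5 + -80 = -75 deg
  cos(-75 deg) = 0.2588, sin(-75 deg) = -0.9659
  joint[2] = (6.4753, 0.5665) + 11.6 * (0.2588, -0.9659) = (6.4753 + 3.0023, 0.5665 + -11.2047) = (9.4776, -10.6382)
link 2: phi[2] = 5 + -80 + -90 = -165 deg
  cos(-165 deg) = -0.9659, sin(-165 deg) = -0.2588
  joint[3] = (9.4776, -10.6382) + 2.2 * (-0.9659, -0.2588) = (9.4776 + -2.1250, -10.6382 + -0.5694) = (7.3525, -11.2076)
End effector: (7.3525, -11.2076)

Answer: 7.3525 -11.2076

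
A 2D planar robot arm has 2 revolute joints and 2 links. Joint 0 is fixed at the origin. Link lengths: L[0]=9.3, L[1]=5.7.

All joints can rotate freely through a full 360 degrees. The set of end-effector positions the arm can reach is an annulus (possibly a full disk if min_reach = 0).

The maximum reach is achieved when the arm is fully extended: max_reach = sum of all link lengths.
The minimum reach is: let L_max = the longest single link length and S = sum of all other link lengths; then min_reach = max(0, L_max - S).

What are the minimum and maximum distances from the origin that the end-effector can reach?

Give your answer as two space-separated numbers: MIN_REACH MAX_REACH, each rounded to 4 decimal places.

Link lengths: [9.3, 5.7]
max_reach = 9.3 + 5.7 = 15
L_max = max([9.3, 5.7]) = 9.3
S (sum of others) = 15 - 9.3 = 5.7
min_reach = max(0, 9.3 - 5.7) = max(0, 3.6) = 3.6

Answer: 3.6000 15.0000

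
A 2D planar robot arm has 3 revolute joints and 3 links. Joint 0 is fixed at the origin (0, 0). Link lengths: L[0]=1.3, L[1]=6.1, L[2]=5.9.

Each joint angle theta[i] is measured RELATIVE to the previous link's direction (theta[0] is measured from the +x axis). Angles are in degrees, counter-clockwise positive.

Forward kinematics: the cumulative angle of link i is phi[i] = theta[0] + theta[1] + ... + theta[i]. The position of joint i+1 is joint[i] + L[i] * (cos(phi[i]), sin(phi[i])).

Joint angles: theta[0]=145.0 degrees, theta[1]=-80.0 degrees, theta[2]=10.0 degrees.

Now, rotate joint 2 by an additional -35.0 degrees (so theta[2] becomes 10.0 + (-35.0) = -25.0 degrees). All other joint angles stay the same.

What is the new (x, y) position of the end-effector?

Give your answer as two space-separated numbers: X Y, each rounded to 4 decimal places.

joint[0] = (0.0000, 0.0000)  (base)
link 0: phi[0] = 145 = 145 deg
  cos(145 deg) = -0.8192, sin(145 deg) = 0.5736
  joint[1] = (0.0000, 0.0000) + 1.3 * (-0.8192, 0.5736) = (0.0000 + -1.0649, 0.0000 + 0.7456) = (-1.0649, 0.7456)
link 1: phi[1] = 145 + -80 = 65 deg
  cos(65 deg) = 0.4226, sin(65 deg) = 0.9063
  joint[2] = (-1.0649, 0.7456) + 6.1 * (0.4226, 0.9063) = (-1.0649 + 2.5780, 0.7456 + 5.5285) = (1.5131, 6.2741)
link 2: phi[2] = 145 + -80 + -25 = 40 deg
  cos(40 deg) = 0.7660, sin(40 deg) = 0.6428
  joint[3] = (1.5131, 6.2741) + 5.9 * (0.7660, 0.6428) = (1.5131 + 4.5197, 6.2741 + 3.7924) = (6.0327, 10.0666)
End effector: (6.0327, 10.0666)

Answer: 6.0327 10.0666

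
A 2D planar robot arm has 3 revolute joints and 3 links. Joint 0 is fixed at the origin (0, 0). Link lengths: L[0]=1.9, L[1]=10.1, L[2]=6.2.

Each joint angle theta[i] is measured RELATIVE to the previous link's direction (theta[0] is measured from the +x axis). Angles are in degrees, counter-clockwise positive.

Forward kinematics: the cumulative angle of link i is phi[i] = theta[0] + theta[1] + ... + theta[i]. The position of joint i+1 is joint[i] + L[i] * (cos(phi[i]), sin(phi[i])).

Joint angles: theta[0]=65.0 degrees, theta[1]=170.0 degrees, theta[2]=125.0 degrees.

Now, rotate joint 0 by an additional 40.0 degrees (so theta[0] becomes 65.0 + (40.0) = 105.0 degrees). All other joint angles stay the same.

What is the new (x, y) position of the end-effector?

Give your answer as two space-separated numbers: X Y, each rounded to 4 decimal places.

Answer: 5.1380 -4.2410

Derivation:
joint[0] = (0.0000, 0.0000)  (base)
link 0: phi[0] = 105 = 105 deg
  cos(105 deg) = -0.2588, sin(105 deg) = 0.9659
  joint[1] = (0.0000, 0.0000) + 1.9 * (-0.2588, 0.9659) = (0.0000 + -0.4918, 0.0000 + 1.8353) = (-0.4918, 1.8353)
link 1: phi[1] = 105 + 170 = 275 deg
  cos(275 deg) = 0.0872, sin(275 deg) = -0.9962
  joint[2] = (-0.4918, 1.8353) + 10.1 * (0.0872, -0.9962) = (-0.4918 + 0.8803, 1.8353 + -10.0616) = (0.3885, -8.2263)
link 2: phi[2] = 105 + 170 + 125 = 400 deg
  cos(400 deg) = 0.7660, sin(400 deg) = 0.6428
  joint[3] = (0.3885, -8.2263) + 6.2 * (0.7660, 0.6428) = (0.3885 + 4.7495, -8.2263 + 3.9853) = (5.1380, -4.2410)
End effector: (5.1380, -4.2410)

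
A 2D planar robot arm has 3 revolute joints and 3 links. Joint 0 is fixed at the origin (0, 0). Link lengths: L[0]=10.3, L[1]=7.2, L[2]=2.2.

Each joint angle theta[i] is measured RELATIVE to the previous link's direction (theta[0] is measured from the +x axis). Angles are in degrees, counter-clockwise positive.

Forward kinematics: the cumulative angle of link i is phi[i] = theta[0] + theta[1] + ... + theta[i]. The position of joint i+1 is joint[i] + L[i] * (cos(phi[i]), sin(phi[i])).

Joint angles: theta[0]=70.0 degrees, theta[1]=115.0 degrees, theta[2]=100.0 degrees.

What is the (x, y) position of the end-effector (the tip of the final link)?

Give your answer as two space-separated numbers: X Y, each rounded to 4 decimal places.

joint[0] = (0.0000, 0.0000)  (base)
link 0: phi[0] = 70 = 70 deg
  cos(70 deg) = 0.3420, sin(70 deg) = 0.9397
  joint[1] = (0.0000, 0.0000) + 10.3 * (0.3420, 0.9397) = (0.0000 + 3.5228, 0.0000 + 9.6788) = (3.5228, 9.6788)
link 1: phi[1] = 70 + 115 = 185 deg
  cos(185 deg) = -0.9962, sin(185 deg) = -0.0872
  joint[2] = (3.5228, 9.6788) + 7.2 * (-0.9962, -0.0872) = (3.5228 + -7.1726, 9.6788 + -0.6275) = (-3.6498, 9.0513)
link 2: phi[2] = 70 + 115 + 100 = 285 deg
  cos(285 deg) = 0.2588, sin(285 deg) = -0.9659
  joint[3] = (-3.6498, 9.0513) + 2.2 * (0.2588, -0.9659) = (-3.6498 + 0.5694, 9.0513 + -2.1250) = (-3.0804, 6.9263)
End effector: (-3.0804, 6.9263)

Answer: -3.0804 6.9263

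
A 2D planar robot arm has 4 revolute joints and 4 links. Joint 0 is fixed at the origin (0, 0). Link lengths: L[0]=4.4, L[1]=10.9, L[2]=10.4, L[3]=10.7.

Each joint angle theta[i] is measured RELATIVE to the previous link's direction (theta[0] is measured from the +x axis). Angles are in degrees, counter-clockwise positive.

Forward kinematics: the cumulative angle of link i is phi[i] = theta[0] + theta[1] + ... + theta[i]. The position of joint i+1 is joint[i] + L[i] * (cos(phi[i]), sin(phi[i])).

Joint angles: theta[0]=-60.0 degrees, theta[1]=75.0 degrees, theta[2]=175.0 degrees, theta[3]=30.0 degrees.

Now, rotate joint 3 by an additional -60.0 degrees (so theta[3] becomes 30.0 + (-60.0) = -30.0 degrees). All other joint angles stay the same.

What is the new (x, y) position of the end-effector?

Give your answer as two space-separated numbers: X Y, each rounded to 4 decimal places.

Answer: -7.5681 0.8643

Derivation:
joint[0] = (0.0000, 0.0000)  (base)
link 0: phi[0] = -60 = -60 deg
  cos(-60 deg) = 0.5000, sin(-60 deg) = -0.8660
  joint[1] = (0.0000, 0.0000) + 4.4 * (0.5000, -0.8660) = (0.0000 + 2.2000, 0.0000 + -3.8105) = (2.2000, -3.8105)
link 1: phi[1] = -60 + 75 = 15 deg
  cos(15 deg) = 0.9659, sin(15 deg) = 0.2588
  joint[2] = (2.2000, -3.8105) + 10.9 * (0.9659, 0.2588) = (2.2000 + 10.5286, -3.8105 + 2.8211) = (12.7286, -0.9894)
link 2: phi[2] = -60 + 75 + 175 = 190 deg
  cos(190 deg) = -0.9848, sin(190 deg) = -0.1736
  joint[3] = (12.7286, -0.9894) + 10.4 * (-0.9848, -0.1736) = (12.7286 + -10.2420, -0.9894 + -1.8059) = (2.4866, -2.7953)
link 3: phi[3] = -60 + 75 + 175 + -30 = 160 deg
  cos(160 deg) = -0.9397, sin(160 deg) = 0.3420
  joint[4] = (2.4866, -2.7953) + 10.7 * (-0.9397, 0.3420) = (2.4866 + -10.0547, -2.7953 + 3.6596) = (-7.5681, 0.8643)
End effector: (-7.5681, 0.8643)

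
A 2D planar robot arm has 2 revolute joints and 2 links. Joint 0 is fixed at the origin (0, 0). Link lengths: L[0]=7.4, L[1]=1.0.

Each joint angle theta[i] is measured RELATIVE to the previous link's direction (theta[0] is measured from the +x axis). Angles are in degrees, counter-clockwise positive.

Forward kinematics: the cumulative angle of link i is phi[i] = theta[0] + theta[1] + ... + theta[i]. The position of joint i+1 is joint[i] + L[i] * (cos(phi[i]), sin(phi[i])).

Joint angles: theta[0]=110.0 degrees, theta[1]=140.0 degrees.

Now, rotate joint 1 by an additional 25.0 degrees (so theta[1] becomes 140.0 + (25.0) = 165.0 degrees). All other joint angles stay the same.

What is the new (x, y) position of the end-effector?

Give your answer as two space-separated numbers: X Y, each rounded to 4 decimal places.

Answer: -2.4438 5.9575

Derivation:
joint[0] = (0.0000, 0.0000)  (base)
link 0: phi[0] = 110 = 110 deg
  cos(110 deg) = -0.3420, sin(110 deg) = 0.9397
  joint[1] = (0.0000, 0.0000) + 7.4 * (-0.3420, 0.9397) = (0.0000 + -2.5309, 0.0000 + 6.9537) = (-2.5309, 6.9537)
link 1: phi[1] = 110 + 165 = 275 deg
  cos(275 deg) = 0.0872, sin(275 deg) = -0.9962
  joint[2] = (-2.5309, 6.9537) + 1 * (0.0872, -0.9962) = (-2.5309 + 0.0872, 6.9537 + -0.9962) = (-2.4438, 5.9575)
End effector: (-2.4438, 5.9575)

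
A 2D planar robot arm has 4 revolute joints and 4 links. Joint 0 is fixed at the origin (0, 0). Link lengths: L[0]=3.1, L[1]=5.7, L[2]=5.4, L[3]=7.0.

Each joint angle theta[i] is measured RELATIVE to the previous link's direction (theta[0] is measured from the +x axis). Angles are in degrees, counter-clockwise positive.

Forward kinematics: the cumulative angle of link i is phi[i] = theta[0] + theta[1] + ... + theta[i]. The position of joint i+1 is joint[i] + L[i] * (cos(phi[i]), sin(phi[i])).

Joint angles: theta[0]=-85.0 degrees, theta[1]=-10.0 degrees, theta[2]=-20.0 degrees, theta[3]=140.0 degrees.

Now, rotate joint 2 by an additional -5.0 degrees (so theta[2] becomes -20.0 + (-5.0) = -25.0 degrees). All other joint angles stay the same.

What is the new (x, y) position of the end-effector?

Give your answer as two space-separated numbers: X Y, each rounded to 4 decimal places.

Answer: 3.6512 -11.0489

Derivation:
joint[0] = (0.0000, 0.0000)  (base)
link 0: phi[0] = -85 = -85 deg
  cos(-85 deg) = 0.0872, sin(-85 deg) = -0.9962
  joint[1] = (0.0000, 0.0000) + 3.1 * (0.0872, -0.9962) = (0.0000 + 0.2702, 0.0000 + -3.0882) = (0.2702, -3.0882)
link 1: phi[1] = -85 + -10 = -95 deg
  cos(-95 deg) = -0.0872, sin(-95 deg) = -0.9962
  joint[2] = (0.2702, -3.0882) + 5.7 * (-0.0872, -0.9962) = (0.2702 + -0.4968, -3.0882 + -5.6783) = (-0.2266, -8.7665)
link 2: phi[2] = -85 + -10 + -25 = -120 deg
  cos(-120 deg) = -0.5000, sin(-120 deg) = -0.8660
  joint[3] = (-0.2266, -8.7665) + 5.4 * (-0.5000, -0.8660) = (-0.2266 + -2.7000, -8.7665 + -4.6765) = (-2.9266, -13.4431)
link 3: phi[3] = -85 + -10 + -25 + 140 = 20 deg
  cos(20 deg) = 0.9397, sin(20 deg) = 0.3420
  joint[4] = (-2.9266, -13.4431) + 7 * (0.9397, 0.3420) = (-2.9266 + 6.5778, -13.4431 + 2.3941) = (3.6512, -11.0489)
End effector: (3.6512, -11.0489)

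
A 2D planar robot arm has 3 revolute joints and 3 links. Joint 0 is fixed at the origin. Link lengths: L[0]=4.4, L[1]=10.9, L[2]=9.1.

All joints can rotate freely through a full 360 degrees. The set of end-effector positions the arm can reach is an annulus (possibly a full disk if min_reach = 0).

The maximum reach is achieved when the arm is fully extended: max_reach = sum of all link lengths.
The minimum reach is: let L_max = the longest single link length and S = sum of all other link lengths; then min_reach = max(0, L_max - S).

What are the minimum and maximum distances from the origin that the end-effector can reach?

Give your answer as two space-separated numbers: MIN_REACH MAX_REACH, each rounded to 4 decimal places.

Link lengths: [4.4, 10.9, 9.1]
max_reach = 4.4 + 10.9 + 9.1 = 24.4
L_max = max([4.4, 10.9, 9.1]) = 10.9
S (sum of others) = 24.4 - 10.9 = 13.5
min_reach = max(0, 10.9 - 13.5) = max(0, -2.6) = 0

Answer: 0.0000 24.4000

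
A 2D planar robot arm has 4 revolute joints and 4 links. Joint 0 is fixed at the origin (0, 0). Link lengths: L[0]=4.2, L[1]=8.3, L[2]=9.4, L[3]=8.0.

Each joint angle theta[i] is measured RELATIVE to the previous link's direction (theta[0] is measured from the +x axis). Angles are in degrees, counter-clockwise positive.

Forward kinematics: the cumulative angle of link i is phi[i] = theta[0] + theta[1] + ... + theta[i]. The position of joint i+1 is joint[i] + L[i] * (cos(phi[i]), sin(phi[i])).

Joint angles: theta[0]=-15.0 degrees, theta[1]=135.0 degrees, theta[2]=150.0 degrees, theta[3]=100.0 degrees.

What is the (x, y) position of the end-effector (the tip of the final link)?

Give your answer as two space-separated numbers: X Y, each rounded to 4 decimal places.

Answer: 7.7854 -1.9098

Derivation:
joint[0] = (0.0000, 0.0000)  (base)
link 0: phi[0] = -15 = -15 deg
  cos(-15 deg) = 0.9659, sin(-15 deg) = -0.2588
  joint[1] = (0.0000, 0.0000) + 4.2 * (0.9659, -0.2588) = (0.0000 + 4.0569, 0.0000 + -1.0870) = (4.0569, -1.0870)
link 1: phi[1] = -15 + 135 = 120 deg
  cos(120 deg) = -0.5000, sin(120 deg) = 0.8660
  joint[2] = (4.0569, -1.0870) + 8.3 * (-0.5000, 0.8660) = (4.0569 + -4.1500, -1.0870 + 7.1880) = (-0.0931, 6.1010)
link 2: phi[2] = -15 + 135 + 150 = 270 deg
  cos(270 deg) = -0.0000, sin(270 deg) = -1.0000
  joint[3] = (-0.0931, 6.1010) + 9.4 * (-0.0000, -1.0000) = (-0.0931 + -0.0000, 6.1010 + -9.4000) = (-0.0931, -3.2990)
link 3: phi[3] = -15 + 135 + 150 + 100 = 370 deg
  cos(370 deg) = 0.9848, sin(370 deg) = 0.1736
  joint[4] = (-0.0931, -3.2990) + 8 * (0.9848, 0.1736) = (-0.0931 + 7.8785, -3.2990 + 1.3892) = (7.7854, -1.9098)
End effector: (7.7854, -1.9098)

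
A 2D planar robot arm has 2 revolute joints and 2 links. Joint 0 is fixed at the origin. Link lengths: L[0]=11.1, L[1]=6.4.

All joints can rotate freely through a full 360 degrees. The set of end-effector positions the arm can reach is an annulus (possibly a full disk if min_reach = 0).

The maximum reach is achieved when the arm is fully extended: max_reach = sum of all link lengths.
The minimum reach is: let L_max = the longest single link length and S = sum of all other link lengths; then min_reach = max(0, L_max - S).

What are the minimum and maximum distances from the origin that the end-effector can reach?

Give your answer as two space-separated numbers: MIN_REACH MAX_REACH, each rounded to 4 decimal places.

Answer: 4.7000 17.5000

Derivation:
Link lengths: [11.1, 6.4]
max_reach = 11.1 + 6.4 = 17.5
L_max = max([11.1, 6.4]) = 11.1
S (sum of others) = 17.5 - 11.1 = 6.4
min_reach = max(0, 11.1 - 6.4) = max(0, 4.7) = 4.7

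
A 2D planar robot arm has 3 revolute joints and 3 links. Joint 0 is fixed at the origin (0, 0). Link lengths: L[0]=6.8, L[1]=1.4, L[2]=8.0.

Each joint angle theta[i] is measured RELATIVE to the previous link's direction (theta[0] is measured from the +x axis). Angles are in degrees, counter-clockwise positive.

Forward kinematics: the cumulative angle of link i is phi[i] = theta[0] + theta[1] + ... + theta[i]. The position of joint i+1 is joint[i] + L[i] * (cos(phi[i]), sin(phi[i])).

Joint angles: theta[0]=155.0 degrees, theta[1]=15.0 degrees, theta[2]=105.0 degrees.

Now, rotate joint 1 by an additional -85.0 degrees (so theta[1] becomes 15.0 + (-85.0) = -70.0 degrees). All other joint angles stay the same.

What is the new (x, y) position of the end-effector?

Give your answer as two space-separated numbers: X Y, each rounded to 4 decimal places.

Answer: -13.9193 2.8793

Derivation:
joint[0] = (0.0000, 0.0000)  (base)
link 0: phi[0] = 155 = 155 deg
  cos(155 deg) = -0.9063, sin(155 deg) = 0.4226
  joint[1] = (0.0000, 0.0000) + 6.8 * (-0.9063, 0.4226) = (0.0000 + -6.1629, 0.0000 + 2.8738) = (-6.1629, 2.8738)
link 1: phi[1] = 155 + -70 = 85 deg
  cos(85 deg) = 0.0872, sin(85 deg) = 0.9962
  joint[2] = (-6.1629, 2.8738) + 1.4 * (0.0872, 0.9962) = (-6.1629 + 0.1220, 2.8738 + 1.3947) = (-6.0409, 4.2685)
link 2: phi[2] = 155 + -70 + 105 = 190 deg
  cos(190 deg) = -0.9848, sin(190 deg) = -0.1736
  joint[3] = (-6.0409, 4.2685) + 8 * (-0.9848, -0.1736) = (-6.0409 + -7.8785, 4.2685 + -1.3892) = (-13.9193, 2.8793)
End effector: (-13.9193, 2.8793)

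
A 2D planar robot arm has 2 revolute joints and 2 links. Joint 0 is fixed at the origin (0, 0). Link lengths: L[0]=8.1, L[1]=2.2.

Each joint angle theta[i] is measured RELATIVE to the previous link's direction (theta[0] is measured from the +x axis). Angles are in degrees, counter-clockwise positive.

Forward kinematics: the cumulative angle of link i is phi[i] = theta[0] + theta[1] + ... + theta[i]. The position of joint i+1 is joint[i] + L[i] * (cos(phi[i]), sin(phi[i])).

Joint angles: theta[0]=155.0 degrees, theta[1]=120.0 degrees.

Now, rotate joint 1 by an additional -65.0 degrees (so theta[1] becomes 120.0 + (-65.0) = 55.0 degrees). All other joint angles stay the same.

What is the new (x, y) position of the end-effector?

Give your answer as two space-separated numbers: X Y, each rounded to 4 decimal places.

joint[0] = (0.0000, 0.0000)  (base)
link 0: phi[0] = 155 = 155 deg
  cos(155 deg) = -0.9063, sin(155 deg) = 0.4226
  joint[1] = (0.0000, 0.0000) + 8.1 * (-0.9063, 0.4226) = (0.0000 + -7.3411, 0.0000 + 3.4232) = (-7.3411, 3.4232)
link 1: phi[1] = 155 + 55 = 210 deg
  cos(210 deg) = -0.8660, sin(210 deg) = -0.5000
  joint[2] = (-7.3411, 3.4232) + 2.2 * (-0.8660, -0.5000) = (-7.3411 + -1.9053, 3.4232 + -1.1000) = (-9.2463, 2.3232)
End effector: (-9.2463, 2.3232)

Answer: -9.2463 2.3232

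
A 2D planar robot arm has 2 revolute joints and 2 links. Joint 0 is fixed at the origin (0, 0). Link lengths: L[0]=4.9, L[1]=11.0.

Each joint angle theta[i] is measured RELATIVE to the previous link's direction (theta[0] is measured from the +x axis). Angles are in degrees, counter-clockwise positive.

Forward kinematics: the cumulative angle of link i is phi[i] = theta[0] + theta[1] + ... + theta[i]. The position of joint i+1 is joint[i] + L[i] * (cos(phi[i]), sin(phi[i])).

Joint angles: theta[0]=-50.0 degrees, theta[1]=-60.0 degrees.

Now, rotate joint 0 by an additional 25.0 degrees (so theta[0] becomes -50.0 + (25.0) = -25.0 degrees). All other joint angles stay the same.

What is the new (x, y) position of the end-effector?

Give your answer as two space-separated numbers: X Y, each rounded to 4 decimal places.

Answer: 5.3996 -13.0290

Derivation:
joint[0] = (0.0000, 0.0000)  (base)
link 0: phi[0] = -25 = -25 deg
  cos(-25 deg) = 0.9063, sin(-25 deg) = -0.4226
  joint[1] = (0.0000, 0.0000) + 4.9 * (0.9063, -0.4226) = (0.0000 + 4.4409, 0.0000 + -2.0708) = (4.4409, -2.0708)
link 1: phi[1] = -25 + -60 = -85 deg
  cos(-85 deg) = 0.0872, sin(-85 deg) = -0.9962
  joint[2] = (4.4409, -2.0708) + 11 * (0.0872, -0.9962) = (4.4409 + 0.9587, -2.0708 + -10.9581) = (5.3996, -13.0290)
End effector: (5.3996, -13.0290)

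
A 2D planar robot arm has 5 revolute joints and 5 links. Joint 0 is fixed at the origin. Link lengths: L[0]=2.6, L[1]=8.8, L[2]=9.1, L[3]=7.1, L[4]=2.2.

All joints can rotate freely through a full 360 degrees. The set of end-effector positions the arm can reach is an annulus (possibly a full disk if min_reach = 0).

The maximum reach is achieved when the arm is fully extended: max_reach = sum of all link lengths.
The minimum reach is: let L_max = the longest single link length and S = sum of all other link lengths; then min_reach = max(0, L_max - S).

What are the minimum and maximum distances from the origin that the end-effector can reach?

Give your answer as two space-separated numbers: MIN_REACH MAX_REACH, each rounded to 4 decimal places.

Answer: 0.0000 29.8000

Derivation:
Link lengths: [2.6, 8.8, 9.1, 7.1, 2.2]
max_reach = 2.6 + 8.8 + 9.1 + 7.1 + 2.2 = 29.8
L_max = max([2.6, 8.8, 9.1, 7.1, 2.2]) = 9.1
S (sum of others) = 29.8 - 9.1 = 20.7
min_reach = max(0, 9.1 - 20.7) = max(0, -11.6) = 0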